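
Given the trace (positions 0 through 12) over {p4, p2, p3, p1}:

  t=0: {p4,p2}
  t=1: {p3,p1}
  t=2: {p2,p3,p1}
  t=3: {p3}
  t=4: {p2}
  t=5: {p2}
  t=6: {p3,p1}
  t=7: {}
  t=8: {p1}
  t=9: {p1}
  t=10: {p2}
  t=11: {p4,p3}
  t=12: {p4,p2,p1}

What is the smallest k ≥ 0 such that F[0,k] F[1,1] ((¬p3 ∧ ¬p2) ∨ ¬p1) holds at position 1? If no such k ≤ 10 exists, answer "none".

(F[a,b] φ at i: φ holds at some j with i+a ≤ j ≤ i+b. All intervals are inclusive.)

1

Scan j = 1,2,… for F[1,1] ((¬p3 ∧ ¬p2) ∨ ¬p1):
  j=1: fails
  j=2: holds
First hit at j=2, so smallest k = 2-1 = 1.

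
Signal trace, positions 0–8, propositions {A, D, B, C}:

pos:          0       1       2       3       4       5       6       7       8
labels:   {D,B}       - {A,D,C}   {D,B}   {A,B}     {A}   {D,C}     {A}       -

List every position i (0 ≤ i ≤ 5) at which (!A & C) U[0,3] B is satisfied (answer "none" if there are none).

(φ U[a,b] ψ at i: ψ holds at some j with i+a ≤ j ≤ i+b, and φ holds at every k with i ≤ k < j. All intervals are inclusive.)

Evaluate at each i in [0,5]:
  i=0: ✓ (rhs at j=0)
  i=1: ✗ (lhs fails at k=1 before rhs at j=3)
  i=2: ✗ (lhs fails at k=2 before rhs at j=3)
  i=3: ✓ (rhs at j=3)
  i=4: ✓ (rhs at j=4)
  i=5: ✗ (no rhs in [5,8])

0, 3, 4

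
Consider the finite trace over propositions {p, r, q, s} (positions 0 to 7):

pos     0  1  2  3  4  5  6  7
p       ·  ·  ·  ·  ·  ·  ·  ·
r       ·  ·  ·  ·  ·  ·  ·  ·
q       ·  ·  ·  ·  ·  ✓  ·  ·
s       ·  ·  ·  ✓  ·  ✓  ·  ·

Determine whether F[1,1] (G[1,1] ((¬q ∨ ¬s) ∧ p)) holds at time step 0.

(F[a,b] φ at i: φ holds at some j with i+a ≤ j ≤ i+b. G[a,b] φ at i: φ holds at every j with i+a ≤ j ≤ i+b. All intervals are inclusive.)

False

Check G[1,1] ((¬q ∨ ¬s) ∧ p) at each j in [1,1]:
  j=1: fails at 2
No position in the window satisfies it → formula fails.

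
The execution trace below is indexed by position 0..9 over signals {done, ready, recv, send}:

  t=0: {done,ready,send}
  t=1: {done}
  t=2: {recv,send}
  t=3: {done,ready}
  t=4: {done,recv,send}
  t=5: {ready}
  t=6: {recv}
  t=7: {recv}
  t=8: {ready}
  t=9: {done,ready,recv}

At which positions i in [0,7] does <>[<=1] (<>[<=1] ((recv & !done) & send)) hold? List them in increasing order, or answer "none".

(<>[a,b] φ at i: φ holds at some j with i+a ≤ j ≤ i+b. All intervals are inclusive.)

Evaluate at each i in [0,7]:
  i=0: ✓ (witness j=1)
  i=1: ✓ (witness j=1)
  i=2: ✓ (witness j=2)
  i=3: ✗ (none in [3,4])
  i=4: ✗ (none in [4,5])
  i=5: ✗ (none in [5,6])
  i=6: ✗ (none in [6,7])
  i=7: ✗ (none in [7,8])

0, 1, 2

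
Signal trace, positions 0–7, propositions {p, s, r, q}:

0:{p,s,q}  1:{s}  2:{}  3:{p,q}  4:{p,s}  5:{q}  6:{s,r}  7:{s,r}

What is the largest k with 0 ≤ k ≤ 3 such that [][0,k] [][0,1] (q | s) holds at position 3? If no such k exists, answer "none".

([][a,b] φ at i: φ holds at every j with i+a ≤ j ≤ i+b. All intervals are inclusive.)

3

[][0,1] (q | s) must hold from j=3 onward; find where it first fails.
  j=3: holds
  j=4: holds
  j=5: holds
  j=6: holds
Holds through j=6; largest k = 3.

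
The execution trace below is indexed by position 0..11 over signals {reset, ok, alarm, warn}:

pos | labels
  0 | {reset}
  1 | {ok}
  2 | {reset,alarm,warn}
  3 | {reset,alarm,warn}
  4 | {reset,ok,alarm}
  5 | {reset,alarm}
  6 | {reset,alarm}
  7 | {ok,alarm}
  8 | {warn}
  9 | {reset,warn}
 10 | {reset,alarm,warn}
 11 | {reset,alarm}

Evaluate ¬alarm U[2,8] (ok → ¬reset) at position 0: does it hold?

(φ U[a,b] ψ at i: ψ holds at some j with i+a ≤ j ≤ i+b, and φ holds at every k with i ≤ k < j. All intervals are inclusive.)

Need some j in [2,8] with (ok → ¬reset), and ¬alarm at every k in [0,j-1].
  j=2: (ok → ¬reset) holds; ¬alarm holds at every k in [0,1] → satisfied.

True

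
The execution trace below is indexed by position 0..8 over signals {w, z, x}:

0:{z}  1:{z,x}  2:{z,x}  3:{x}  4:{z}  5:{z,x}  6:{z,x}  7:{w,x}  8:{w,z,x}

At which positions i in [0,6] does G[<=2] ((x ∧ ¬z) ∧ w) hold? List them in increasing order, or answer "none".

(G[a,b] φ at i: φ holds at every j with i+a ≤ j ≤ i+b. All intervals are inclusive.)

Evaluate at each i in [0,6]:
  i=0: ✗ (fails at j=0)
  i=1: ✗ (fails at j=1)
  i=2: ✗ (fails at j=2)
  i=3: ✗ (fails at j=3)
  i=4: ✗ (fails at j=4)
  i=5: ✗ (fails at j=5)
  i=6: ✗ (fails at j=6)

none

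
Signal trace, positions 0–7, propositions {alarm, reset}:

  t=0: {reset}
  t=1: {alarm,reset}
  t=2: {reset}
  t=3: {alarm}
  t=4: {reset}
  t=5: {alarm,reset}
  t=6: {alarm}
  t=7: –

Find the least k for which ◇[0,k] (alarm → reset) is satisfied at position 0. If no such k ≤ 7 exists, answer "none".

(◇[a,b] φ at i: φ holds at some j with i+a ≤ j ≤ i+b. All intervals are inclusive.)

Scan j = 0,1,… for (alarm → reset):
  j=0: holds
First hit at j=0, so smallest k = 0-0 = 0.

0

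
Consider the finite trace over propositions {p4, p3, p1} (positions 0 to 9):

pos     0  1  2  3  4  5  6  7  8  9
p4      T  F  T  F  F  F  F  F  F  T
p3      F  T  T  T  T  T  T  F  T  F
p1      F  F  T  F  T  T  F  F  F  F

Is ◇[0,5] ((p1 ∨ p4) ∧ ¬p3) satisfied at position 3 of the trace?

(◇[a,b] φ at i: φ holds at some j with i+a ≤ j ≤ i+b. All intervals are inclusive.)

Does not hold

Check ((p1 ∨ p4) ∧ ¬p3) at each j in [3,8]:
  j=3: false
  j=4: false
  j=5: false
  j=6: false
  j=7: false
  j=8: false
No position in the window satisfies it → formula fails.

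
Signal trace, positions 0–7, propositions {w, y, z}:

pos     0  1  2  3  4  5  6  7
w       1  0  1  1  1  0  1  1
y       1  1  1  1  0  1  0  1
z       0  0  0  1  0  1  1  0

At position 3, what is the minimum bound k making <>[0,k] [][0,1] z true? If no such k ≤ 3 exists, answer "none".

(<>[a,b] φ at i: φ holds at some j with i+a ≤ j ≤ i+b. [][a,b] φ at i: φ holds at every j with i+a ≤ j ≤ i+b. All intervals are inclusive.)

2

Scan j = 3,4,… for [][0,1] z:
  j=3: fails
  j=4: fails
  j=5: holds
First hit at j=5, so smallest k = 5-3 = 2.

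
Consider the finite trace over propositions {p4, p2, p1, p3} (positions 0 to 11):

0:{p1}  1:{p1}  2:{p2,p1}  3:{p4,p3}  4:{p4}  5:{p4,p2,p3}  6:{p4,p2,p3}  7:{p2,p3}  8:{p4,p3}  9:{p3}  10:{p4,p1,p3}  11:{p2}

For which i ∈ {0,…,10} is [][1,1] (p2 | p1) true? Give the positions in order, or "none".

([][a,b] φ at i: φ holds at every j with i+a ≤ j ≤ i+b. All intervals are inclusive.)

Evaluate at each i in [0,10]:
  i=0: ✓ (all of [1,1])
  i=1: ✓ (all of [2,2])
  i=2: ✗ (fails at j=3)
  i=3: ✗ (fails at j=4)
  i=4: ✓ (all of [5,5])
  i=5: ✓ (all of [6,6])
  i=6: ✓ (all of [7,7])
  i=7: ✗ (fails at j=8)
  i=8: ✗ (fails at j=9)
  i=9: ✓ (all of [10,10])
  i=10: ✓ (all of [11,11])

0, 1, 4, 5, 6, 9, 10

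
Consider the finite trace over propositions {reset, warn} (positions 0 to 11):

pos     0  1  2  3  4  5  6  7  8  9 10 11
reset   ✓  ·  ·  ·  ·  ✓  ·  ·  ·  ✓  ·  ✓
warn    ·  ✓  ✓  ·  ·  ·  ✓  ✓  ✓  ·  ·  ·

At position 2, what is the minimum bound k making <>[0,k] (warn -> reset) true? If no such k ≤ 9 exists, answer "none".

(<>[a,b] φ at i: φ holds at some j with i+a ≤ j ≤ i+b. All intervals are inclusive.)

1

Scan j = 2,3,… for (warn -> reset):
  j=2: fails
  j=3: holds
First hit at j=3, so smallest k = 3-2 = 1.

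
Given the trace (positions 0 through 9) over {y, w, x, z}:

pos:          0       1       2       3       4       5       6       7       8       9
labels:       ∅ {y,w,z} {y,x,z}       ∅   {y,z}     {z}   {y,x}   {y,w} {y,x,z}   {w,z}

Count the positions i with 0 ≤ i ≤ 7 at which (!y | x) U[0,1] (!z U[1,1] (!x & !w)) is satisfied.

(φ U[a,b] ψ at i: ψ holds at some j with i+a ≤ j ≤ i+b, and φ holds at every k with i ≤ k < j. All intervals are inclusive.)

2

Evaluate at each i in [0,7]:
  i=0: ✗ (no rhs in [0,1])
  i=1: ✗ (no rhs in [1,2])
  i=2: ✓ (rhs at j=3; lhs holds on [2,2])
  i=3: ✓ (rhs at j=3)
  i=4: ✗ (no rhs in [4,5])
  i=5: ✗ (no rhs in [5,6])
  i=6: ✗ (no rhs in [6,7])
  i=7: ✗ (no rhs in [7,8])
Positions where it holds: {2, 3} → 2.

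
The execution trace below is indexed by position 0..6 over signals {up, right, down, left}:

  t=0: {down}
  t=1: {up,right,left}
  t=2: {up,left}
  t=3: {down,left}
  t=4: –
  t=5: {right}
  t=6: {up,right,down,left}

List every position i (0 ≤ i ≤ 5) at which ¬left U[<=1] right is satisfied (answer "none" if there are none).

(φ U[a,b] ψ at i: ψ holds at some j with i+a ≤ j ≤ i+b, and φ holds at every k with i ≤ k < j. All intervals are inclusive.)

Evaluate at each i in [0,5]:
  i=0: ✓ (rhs at j=1; lhs holds on [0,0])
  i=1: ✓ (rhs at j=1)
  i=2: ✗ (no rhs in [2,3])
  i=3: ✗ (no rhs in [3,4])
  i=4: ✓ (rhs at j=5; lhs holds on [4,4])
  i=5: ✓ (rhs at j=5)

0, 1, 4, 5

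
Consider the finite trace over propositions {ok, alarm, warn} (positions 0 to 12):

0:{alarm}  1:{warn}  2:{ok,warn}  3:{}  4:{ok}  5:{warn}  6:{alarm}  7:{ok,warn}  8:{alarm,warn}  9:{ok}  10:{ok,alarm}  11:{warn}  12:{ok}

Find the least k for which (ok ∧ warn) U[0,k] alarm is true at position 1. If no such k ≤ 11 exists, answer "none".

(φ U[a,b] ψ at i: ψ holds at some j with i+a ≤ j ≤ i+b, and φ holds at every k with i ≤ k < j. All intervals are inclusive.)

Need earliest j ≥ 1 with alarm, and (ok ∧ warn) at every k in [1,j-1].
  j=1: rhs fails.
  j=2: rhs fails.
  j=3: rhs fails.
  j=4: rhs fails.
  j=5: rhs fails.
  j=6: rhs holds but lhs fails at k=1.
  j=7: rhs fails.
  j=8: rhs holds but lhs fails at k=1.
  j=9: rhs fails.
  j=10: rhs holds but lhs fails at k=1.
  j=11: rhs fails.
  j=12: rhs fails.
No witness within the range → none.

none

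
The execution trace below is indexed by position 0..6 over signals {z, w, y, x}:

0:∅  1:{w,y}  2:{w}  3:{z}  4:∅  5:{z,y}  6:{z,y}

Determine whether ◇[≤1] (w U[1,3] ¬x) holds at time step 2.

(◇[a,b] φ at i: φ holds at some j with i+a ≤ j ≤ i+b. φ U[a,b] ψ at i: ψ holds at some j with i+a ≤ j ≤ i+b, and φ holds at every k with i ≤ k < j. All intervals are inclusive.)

True

Check (w U[1,3] ¬x) at each j in [2,3]:
  j=2: holds
  j=3: fails
Found at j=2 → formula holds.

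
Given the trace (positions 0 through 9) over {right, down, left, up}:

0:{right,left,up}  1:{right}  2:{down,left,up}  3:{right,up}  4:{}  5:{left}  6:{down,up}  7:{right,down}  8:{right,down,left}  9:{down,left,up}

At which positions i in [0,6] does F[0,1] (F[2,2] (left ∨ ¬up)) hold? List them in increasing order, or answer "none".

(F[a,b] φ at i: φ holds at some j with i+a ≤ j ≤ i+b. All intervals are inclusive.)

0, 1, 2, 3, 4, 5, 6

Evaluate at each i in [0,6]:
  i=0: ✓ (witness j=0)
  i=1: ✓ (witness j=2)
  i=2: ✓ (witness j=2)
  i=3: ✓ (witness j=3)
  i=4: ✓ (witness j=5)
  i=5: ✓ (witness j=5)
  i=6: ✓ (witness j=6)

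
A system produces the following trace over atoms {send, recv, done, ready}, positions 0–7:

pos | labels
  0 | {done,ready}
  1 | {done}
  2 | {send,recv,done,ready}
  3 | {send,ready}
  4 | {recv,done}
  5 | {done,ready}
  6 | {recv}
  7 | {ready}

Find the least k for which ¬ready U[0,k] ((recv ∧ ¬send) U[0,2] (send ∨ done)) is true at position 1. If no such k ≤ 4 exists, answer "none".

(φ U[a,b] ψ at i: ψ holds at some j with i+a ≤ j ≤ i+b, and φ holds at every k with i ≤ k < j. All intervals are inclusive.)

Need earliest j ≥ 1 with ((recv ∧ ¬send) U[0,2] (send ∨ done)), and ¬ready at every k in [1,j-1].
  j=1: rhs holds (empty prefix). k = 0.

0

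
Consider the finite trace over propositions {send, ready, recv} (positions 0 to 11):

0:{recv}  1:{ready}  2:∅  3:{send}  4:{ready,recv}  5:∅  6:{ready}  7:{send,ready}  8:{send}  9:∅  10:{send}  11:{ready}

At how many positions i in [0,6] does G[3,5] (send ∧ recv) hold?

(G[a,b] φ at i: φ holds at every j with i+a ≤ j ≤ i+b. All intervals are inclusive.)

Evaluate at each i in [0,6]:
  i=0: ✗ (fails at j=3)
  i=1: ✗ (fails at j=4)
  i=2: ✗ (fails at j=5)
  i=3: ✗ (fails at j=6)
  i=4: ✗ (fails at j=7)
  i=5: ✗ (fails at j=8)
  i=6: ✗ (fails at j=9)
Positions where it holds: {} → 0.

0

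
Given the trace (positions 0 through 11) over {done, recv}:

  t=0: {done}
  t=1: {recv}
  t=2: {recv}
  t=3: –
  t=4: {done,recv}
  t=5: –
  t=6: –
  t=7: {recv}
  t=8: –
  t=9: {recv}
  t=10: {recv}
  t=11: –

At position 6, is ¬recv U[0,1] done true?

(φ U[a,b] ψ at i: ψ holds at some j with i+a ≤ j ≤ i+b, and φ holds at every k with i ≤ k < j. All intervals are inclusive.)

Need some j in [6,7] with done, and ¬recv at every k in [6,j-1].
  j=6: done false.
  j=7: done false.
No j in the window works → until fails.

Does not hold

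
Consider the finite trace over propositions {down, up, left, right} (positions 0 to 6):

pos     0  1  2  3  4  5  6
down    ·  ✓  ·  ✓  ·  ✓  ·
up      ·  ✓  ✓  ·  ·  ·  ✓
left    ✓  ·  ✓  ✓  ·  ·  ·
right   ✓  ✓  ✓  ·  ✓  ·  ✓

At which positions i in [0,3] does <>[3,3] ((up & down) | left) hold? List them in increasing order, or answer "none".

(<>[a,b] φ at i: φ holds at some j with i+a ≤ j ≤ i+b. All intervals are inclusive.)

Evaluate at each i in [0,3]:
  i=0: ✓ (witness j=3)
  i=1: ✗ (none in [4,4])
  i=2: ✗ (none in [5,5])
  i=3: ✗ (none in [6,6])

0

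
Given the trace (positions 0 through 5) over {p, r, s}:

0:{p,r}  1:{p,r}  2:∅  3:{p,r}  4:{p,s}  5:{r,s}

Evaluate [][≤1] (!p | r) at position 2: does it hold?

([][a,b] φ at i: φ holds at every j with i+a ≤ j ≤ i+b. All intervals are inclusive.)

Check (!p | r) at every j in [2,3]:
  j=2: true
  j=3: true
All positions satisfy it → formula holds.

Holds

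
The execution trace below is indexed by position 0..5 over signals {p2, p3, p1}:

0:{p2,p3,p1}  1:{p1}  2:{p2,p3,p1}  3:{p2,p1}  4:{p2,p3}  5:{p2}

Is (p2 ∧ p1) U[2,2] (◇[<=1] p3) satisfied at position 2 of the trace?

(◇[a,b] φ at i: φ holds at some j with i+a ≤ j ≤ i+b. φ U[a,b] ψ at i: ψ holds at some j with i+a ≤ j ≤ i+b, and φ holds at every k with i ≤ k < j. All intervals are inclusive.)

Need some j in [4,4] with ◇[<=1] p3, and (p2 ∧ p1) at every k in [2,j-1].
  j=4: ◇[<=1] p3 holds; (p2 ∧ p1) holds at every k in [2,3] → satisfied.

Yes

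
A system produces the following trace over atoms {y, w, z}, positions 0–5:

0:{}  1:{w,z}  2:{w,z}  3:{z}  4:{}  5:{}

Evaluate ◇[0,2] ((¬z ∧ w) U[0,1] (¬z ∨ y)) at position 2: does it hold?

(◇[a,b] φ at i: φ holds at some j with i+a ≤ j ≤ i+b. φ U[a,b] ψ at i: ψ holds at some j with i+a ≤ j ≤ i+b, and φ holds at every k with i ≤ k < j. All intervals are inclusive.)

Check ((¬z ∧ w) U[0,1] (¬z ∨ y)) at each j in [2,4]:
  j=2: fails
  j=3: fails
  j=4: holds
Found at j=4 → formula holds.

True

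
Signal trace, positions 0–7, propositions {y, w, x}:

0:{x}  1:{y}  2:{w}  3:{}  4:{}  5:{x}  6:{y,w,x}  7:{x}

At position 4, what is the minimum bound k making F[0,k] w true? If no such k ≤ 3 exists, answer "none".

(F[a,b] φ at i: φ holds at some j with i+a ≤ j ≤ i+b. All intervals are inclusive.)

2

Scan j = 4,5,… for w:
  j=4: fails
  j=5: fails
  j=6: holds
First hit at j=6, so smallest k = 6-4 = 2.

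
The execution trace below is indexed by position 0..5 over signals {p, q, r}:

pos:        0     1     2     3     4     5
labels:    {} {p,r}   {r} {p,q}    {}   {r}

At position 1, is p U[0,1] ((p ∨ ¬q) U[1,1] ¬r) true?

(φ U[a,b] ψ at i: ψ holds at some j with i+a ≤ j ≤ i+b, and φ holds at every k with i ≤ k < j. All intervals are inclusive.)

True

Need some j in [1,2] with ((p ∨ ¬q) U[1,1] ¬r), and p at every k in [1,j-1].
  j=1: ((p ∨ ¬q) U[1,1] ¬r) — fails.
  j=2: ((p ∨ ¬q) U[1,1] ¬r) holds; p holds at every k in [1,1] → satisfied.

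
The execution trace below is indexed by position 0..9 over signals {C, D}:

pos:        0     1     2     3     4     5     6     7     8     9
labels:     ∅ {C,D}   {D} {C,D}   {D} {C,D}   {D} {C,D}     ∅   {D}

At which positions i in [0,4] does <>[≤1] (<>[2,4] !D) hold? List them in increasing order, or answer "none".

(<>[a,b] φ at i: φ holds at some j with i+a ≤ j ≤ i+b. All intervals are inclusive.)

Evaluate at each i in [0,4]:
  i=0: ✗ (none in [0,1])
  i=1: ✗ (none in [1,2])
  i=2: ✗ (none in [2,3])
  i=3: ✓ (witness j=4)
  i=4: ✓ (witness j=4)

3, 4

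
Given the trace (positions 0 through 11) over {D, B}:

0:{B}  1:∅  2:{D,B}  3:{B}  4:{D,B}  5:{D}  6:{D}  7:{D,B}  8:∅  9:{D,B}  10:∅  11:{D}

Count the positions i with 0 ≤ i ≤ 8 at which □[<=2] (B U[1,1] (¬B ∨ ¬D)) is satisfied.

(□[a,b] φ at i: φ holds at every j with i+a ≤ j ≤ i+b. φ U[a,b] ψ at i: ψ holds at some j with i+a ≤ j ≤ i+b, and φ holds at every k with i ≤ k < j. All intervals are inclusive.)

Evaluate at each i in [0,8]:
  i=0: ✗ (fails at j=1)
  i=1: ✗ (fails at j=1)
  i=2: ✗ (fails at j=3)
  i=3: ✗ (fails at j=3)
  i=4: ✗ (fails at j=5)
  i=5: ✗ (fails at j=5)
  i=6: ✗ (fails at j=6)
  i=7: ✗ (fails at j=8)
  i=8: ✗ (fails at j=8)
Positions where it holds: {} → 0.

0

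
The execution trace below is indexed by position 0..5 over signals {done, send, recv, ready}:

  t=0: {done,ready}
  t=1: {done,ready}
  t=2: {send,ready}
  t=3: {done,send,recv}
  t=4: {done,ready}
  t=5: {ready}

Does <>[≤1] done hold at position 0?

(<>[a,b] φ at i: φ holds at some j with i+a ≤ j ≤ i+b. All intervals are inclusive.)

Check done at each j in [0,1]:
  j=0: true
  j=1: true
Found at j=0 → formula holds.

Holds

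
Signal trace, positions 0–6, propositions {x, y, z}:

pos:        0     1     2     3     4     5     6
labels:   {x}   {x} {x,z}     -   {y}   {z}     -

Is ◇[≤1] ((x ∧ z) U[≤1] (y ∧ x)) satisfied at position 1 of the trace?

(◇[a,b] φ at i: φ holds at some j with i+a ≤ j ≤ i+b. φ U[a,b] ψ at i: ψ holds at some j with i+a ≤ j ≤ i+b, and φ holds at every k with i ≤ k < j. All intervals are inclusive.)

Check ((x ∧ z) U[≤1] (y ∧ x)) at each j in [1,2]:
  j=1: fails
  j=2: fails
No position in the window satisfies it → formula fails.

Does not hold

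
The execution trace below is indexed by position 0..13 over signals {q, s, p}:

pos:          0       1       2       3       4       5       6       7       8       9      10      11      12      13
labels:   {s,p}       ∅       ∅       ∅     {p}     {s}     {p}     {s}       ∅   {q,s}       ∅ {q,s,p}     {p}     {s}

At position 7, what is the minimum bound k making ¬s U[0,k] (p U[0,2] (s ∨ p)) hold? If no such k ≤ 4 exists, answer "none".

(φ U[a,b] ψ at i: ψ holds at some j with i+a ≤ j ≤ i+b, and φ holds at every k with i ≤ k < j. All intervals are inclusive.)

Need earliest j ≥ 7 with (p U[0,2] (s ∨ p)), and ¬s at every k in [7,j-1].
  j=7: rhs holds (empty prefix). k = 0.

0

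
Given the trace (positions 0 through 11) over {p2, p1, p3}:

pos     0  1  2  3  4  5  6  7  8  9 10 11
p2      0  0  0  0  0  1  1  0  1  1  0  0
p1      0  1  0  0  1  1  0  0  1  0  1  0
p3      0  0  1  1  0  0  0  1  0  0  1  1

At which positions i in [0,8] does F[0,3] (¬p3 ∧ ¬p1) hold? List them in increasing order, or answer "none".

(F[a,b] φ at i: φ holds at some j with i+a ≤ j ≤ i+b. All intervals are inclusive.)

Evaluate at each i in [0,8]:
  i=0: ✓ (witness j=0)
  i=1: ✗ (none in [1,4])
  i=2: ✗ (none in [2,5])
  i=3: ✓ (witness j=6)
  i=4: ✓ (witness j=6)
  i=5: ✓ (witness j=6)
  i=6: ✓ (witness j=6)
  i=7: ✓ (witness j=9)
  i=8: ✓ (witness j=9)

0, 3, 4, 5, 6, 7, 8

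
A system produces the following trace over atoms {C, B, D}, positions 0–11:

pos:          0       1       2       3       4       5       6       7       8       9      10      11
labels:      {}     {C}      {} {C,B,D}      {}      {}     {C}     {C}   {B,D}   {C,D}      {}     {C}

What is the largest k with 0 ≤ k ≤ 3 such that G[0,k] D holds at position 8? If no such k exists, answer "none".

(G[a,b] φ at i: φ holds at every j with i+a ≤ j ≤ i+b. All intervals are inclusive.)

D must hold from j=8 onward; find where it first fails.
  j=8: holds
  j=9: holds
  j=10: fails
Holds on [8,9], so largest k = 1.

1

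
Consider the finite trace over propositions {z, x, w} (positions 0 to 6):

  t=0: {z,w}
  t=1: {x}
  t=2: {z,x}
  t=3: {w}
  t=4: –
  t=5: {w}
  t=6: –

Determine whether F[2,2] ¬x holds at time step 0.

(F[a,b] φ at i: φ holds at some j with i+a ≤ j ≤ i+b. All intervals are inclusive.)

No

Check ¬x at each j in [2,2]:
  j=2: false
No position in the window satisfies it → formula fails.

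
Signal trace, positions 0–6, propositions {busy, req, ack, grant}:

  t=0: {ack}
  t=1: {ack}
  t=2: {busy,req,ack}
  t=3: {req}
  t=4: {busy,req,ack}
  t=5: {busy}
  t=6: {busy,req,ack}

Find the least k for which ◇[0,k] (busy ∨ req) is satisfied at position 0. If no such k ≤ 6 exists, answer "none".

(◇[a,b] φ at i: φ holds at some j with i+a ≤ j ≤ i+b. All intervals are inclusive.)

Scan j = 0,1,… for (busy ∨ req):
  j=0: fails
  j=1: fails
  j=2: holds
First hit at j=2, so smallest k = 2-0 = 2.

2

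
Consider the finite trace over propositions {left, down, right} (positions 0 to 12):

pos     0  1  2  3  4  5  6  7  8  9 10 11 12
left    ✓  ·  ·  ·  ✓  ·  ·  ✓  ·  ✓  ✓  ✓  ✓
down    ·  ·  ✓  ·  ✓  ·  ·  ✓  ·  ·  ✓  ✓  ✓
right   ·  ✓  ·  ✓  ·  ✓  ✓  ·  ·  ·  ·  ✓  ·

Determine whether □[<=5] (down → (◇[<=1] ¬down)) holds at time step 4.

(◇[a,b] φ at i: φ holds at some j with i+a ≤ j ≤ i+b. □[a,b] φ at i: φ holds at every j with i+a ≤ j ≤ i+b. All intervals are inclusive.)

Check (down → (◇[<=1] ¬down)) at every j in [4,9]:
  j=4: antecedent true; consequent holds (witness at 5) → ✓
  j=5: antecedent false → ✓
  j=6: antecedent false → ✓
  j=7: antecedent true; consequent holds (witness at 8) → ✓
  j=8: antecedent false → ✓
  j=9: antecedent false → ✓
All positions satisfy it → formula holds.

True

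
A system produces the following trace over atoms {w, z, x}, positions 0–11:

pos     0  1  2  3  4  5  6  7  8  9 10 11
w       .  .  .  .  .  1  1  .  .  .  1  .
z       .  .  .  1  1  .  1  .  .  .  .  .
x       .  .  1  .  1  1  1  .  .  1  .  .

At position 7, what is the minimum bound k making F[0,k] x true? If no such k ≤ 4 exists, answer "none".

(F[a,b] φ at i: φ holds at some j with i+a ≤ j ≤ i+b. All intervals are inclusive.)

2

Scan j = 7,8,… for x:
  j=7: fails
  j=8: fails
  j=9: holds
First hit at j=9, so smallest k = 9-7 = 2.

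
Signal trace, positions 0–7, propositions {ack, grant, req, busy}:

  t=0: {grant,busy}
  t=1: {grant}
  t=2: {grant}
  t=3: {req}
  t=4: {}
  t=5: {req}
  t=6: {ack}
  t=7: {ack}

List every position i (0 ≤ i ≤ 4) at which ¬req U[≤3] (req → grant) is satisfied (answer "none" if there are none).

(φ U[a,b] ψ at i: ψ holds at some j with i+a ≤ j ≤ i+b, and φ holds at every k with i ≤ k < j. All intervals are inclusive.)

Evaluate at each i in [0,4]:
  i=0: ✓ (rhs at j=0)
  i=1: ✓ (rhs at j=1)
  i=2: ✓ (rhs at j=2)
  i=3: ✗ (lhs fails at k=3 before rhs at j=4)
  i=4: ✓ (rhs at j=4)

0, 1, 2, 4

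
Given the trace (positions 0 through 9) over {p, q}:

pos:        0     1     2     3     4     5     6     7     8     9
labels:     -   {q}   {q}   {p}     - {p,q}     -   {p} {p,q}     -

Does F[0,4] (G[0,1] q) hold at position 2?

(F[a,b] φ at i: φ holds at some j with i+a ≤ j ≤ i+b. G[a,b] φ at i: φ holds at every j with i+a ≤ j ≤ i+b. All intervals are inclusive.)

Does not hold

Check G[0,1] q at each j in [2,6]:
  j=2: fails at 3
  j=3: fails at 3
  j=4: fails at 4
  j=5: fails at 6
  j=6: fails at 6
No position in the window satisfies it → formula fails.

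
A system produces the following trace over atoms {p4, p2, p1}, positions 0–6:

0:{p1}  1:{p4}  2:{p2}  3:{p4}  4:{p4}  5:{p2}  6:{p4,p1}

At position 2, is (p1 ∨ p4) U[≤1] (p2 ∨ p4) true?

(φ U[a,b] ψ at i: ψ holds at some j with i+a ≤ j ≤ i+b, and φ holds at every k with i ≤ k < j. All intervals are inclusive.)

True

Need some j in [2,3] with (p2 ∨ p4), and (p1 ∨ p4) at every k in [2,j-1].
  j=2: (p2 ∨ p4) holds; no prefix to check → satisfied.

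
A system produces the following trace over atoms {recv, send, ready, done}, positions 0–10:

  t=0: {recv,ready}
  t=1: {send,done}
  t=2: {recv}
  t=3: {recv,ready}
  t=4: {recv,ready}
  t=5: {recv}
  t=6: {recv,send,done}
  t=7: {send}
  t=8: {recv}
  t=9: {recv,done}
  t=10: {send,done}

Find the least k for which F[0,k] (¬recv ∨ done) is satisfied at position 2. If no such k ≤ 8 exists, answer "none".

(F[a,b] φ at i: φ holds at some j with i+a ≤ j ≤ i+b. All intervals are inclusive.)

Scan j = 2,3,… for (¬recv ∨ done):
  j=2: fails
  j=3: fails
  j=4: fails
  j=5: fails
  j=6: holds
First hit at j=6, so smallest k = 6-2 = 4.

4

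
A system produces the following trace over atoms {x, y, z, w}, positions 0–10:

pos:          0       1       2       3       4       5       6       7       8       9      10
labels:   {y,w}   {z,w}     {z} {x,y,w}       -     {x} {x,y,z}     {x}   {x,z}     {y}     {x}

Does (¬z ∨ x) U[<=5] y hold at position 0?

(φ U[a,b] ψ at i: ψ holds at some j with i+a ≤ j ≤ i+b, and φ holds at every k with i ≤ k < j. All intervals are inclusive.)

Need some j in [0,5] with y, and (¬z ∨ x) at every k in [0,j-1].
  j=0: y holds; no prefix to check → satisfied.

True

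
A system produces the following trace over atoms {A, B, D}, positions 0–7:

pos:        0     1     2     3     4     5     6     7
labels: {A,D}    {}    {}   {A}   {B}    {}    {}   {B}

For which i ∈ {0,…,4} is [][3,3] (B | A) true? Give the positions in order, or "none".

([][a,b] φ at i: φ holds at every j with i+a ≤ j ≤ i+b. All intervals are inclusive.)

Evaluate at each i in [0,4]:
  i=0: ✓ (all of [3,3])
  i=1: ✓ (all of [4,4])
  i=2: ✗ (fails at j=5)
  i=3: ✗ (fails at j=6)
  i=4: ✓ (all of [7,7])

0, 1, 4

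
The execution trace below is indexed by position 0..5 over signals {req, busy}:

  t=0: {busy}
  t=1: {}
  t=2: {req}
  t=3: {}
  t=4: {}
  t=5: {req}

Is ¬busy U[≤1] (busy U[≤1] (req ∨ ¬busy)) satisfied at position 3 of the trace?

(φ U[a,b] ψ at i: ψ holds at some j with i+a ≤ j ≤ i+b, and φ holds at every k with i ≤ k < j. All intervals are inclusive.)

Need some j in [3,4] with (busy U[≤1] (req ∨ ¬busy)), and ¬busy at every k in [3,j-1].
  j=3: (busy U[≤1] (req ∨ ¬busy)) holds; no prefix to check → satisfied.

True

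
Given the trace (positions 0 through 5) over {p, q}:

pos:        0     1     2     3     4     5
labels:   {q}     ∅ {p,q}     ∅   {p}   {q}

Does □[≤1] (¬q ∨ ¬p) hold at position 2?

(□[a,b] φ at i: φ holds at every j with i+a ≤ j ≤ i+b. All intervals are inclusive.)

Check (¬q ∨ ¬p) at every j in [2,3]:
  j=2: false
  j=3: true
Fails at j=2 → formula fails.

No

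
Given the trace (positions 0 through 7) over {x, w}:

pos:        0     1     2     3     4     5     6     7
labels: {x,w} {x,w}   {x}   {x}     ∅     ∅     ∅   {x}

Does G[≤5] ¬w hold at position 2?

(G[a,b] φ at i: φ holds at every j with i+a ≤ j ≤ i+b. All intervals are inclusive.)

Check ¬w at every j in [2,7]:
  j=2: true
  j=3: true
  j=4: true
  j=5: true
  j=6: true
  j=7: true
All positions satisfy it → formula holds.

Yes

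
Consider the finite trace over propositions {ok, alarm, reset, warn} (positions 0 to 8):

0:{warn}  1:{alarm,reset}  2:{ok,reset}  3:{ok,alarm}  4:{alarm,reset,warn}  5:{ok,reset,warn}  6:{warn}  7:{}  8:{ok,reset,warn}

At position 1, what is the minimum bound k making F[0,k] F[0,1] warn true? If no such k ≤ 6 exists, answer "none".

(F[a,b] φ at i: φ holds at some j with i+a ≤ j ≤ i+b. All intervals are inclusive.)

2

Scan j = 1,2,… for F[0,1] warn:
  j=1: fails
  j=2: fails
  j=3: holds
First hit at j=3, so smallest k = 3-1 = 2.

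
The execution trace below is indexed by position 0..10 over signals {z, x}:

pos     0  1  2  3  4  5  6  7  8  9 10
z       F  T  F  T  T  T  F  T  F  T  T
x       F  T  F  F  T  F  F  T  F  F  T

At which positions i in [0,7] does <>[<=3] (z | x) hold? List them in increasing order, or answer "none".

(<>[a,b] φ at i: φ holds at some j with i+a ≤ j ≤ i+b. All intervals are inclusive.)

0, 1, 2, 3, 4, 5, 6, 7

Evaluate at each i in [0,7]:
  i=0: ✓ (witness j=1)
  i=1: ✓ (witness j=1)
  i=2: ✓ (witness j=3)
  i=3: ✓ (witness j=3)
  i=4: ✓ (witness j=4)
  i=5: ✓ (witness j=5)
  i=6: ✓ (witness j=7)
  i=7: ✓ (witness j=7)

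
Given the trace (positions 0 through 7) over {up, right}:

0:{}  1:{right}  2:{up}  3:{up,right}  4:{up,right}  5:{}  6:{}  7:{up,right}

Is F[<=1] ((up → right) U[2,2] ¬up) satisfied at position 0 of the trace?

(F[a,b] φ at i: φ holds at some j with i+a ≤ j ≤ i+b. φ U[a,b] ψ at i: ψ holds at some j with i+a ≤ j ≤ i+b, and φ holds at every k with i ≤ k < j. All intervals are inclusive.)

Check ((up → right) U[2,2] ¬up) at each j in [0,1]:
  j=0: fails
  j=1: fails
No position in the window satisfies it → formula fails.

No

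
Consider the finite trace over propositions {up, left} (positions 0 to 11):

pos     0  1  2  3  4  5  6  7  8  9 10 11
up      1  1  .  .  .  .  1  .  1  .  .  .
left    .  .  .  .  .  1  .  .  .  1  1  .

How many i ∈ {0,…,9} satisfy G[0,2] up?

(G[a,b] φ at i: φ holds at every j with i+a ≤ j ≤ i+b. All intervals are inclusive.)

Evaluate at each i in [0,9]:
  i=0: ✗ (fails at j=2)
  i=1: ✗ (fails at j=2)
  i=2: ✗ (fails at j=2)
  i=3: ✗ (fails at j=3)
  i=4: ✗ (fails at j=4)
  i=5: ✗ (fails at j=5)
  i=6: ✗ (fails at j=7)
  i=7: ✗ (fails at j=7)
  i=8: ✗ (fails at j=9)
  i=9: ✗ (fails at j=9)
Positions where it holds: {} → 0.

0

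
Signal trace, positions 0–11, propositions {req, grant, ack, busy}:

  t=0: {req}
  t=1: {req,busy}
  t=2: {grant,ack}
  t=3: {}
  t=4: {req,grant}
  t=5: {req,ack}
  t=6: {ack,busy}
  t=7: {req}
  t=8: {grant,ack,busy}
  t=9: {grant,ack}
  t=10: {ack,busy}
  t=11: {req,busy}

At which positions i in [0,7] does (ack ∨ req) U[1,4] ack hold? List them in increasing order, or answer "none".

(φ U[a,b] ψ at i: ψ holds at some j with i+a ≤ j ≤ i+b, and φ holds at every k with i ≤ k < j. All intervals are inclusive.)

0, 1, 4, 5, 6, 7

Evaluate at each i in [0,7]:
  i=0: ✓ (rhs at j=2; lhs holds on [0,1])
  i=1: ✓ (rhs at j=2; lhs holds on [1,1])
  i=2: ✗ (lhs fails at k=3 before rhs at j=5)
  i=3: ✗ (lhs fails at k=3 before rhs at j=5)
  i=4: ✓ (rhs at j=5; lhs holds on [4,4])
  i=5: ✓ (rhs at j=6; lhs holds on [5,5])
  i=6: ✓ (rhs at j=8; lhs holds on [6,7])
  i=7: ✓ (rhs at j=8; lhs holds on [7,7])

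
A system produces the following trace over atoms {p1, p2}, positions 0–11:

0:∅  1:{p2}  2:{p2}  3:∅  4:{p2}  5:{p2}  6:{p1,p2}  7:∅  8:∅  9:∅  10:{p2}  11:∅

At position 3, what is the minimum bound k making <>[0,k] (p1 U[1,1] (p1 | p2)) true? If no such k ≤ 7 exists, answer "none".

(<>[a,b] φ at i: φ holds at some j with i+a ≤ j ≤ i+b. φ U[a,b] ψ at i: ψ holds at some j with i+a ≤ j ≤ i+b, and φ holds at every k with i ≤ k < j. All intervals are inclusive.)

none

Scan j = 3,4,… for (p1 U[1,1] (p1 | p2)):
  j=3: fails
  j=4: fails
  j=5: fails
  j=6: fails
  j=7: fails
  j=8: fails
  j=9: fails
  j=10: fails
No j in [3,10] satisfies it → none.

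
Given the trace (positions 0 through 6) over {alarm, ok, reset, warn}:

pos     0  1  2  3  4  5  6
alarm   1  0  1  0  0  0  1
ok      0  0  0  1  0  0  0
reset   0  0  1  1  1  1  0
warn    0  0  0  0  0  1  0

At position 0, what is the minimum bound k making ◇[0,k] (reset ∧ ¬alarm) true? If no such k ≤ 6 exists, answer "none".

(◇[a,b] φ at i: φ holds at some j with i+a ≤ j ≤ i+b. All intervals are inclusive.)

3

Scan j = 0,1,… for (reset ∧ ¬alarm):
  j=0: fails
  j=1: fails
  j=2: fails
  j=3: holds
First hit at j=3, so smallest k = 3-0 = 3.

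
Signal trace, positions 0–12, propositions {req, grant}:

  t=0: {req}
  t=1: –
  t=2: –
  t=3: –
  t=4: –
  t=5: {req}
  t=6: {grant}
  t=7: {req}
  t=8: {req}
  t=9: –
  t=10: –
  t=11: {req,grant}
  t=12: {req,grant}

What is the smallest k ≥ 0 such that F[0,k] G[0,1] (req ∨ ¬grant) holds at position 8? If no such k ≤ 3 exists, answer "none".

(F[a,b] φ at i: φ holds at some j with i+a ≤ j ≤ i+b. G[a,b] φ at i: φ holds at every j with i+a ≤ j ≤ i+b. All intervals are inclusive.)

0

Scan j = 8,9,… for G[0,1] (req ∨ ¬grant):
  j=8: holds
First hit at j=8, so smallest k = 8-8 = 0.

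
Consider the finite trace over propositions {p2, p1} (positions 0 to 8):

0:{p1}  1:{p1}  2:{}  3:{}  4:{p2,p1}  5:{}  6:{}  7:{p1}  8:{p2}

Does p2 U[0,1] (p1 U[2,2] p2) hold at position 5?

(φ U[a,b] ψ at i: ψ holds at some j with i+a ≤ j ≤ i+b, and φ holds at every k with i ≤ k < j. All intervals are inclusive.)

False

Need some j in [5,6] with (p1 U[2,2] p2), and p2 at every k in [5,j-1].
  j=5: (p1 U[2,2] p2) — fails.
  j=6: (p1 U[2,2] p2) — fails.
No j in the window works → until fails.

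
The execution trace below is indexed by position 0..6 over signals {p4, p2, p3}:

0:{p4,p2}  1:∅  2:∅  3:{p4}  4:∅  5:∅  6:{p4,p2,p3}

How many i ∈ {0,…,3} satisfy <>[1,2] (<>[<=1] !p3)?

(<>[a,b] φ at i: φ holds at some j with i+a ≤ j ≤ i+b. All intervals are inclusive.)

Evaluate at each i in [0,3]:
  i=0: ✓ (witness j=1)
  i=1: ✓ (witness j=2)
  i=2: ✓ (witness j=3)
  i=3: ✓ (witness j=4)
Positions where it holds: {0, 1, 2, 3} → 4.

4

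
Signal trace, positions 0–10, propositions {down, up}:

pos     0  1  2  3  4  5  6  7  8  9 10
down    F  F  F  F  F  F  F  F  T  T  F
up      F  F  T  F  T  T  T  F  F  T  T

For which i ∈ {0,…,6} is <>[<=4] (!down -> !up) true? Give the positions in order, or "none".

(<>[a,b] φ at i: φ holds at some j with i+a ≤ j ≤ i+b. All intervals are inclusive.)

0, 1, 2, 3, 4, 5, 6

Evaluate at each i in [0,6]:
  i=0: ✓ (witness j=0)
  i=1: ✓ (witness j=1)
  i=2: ✓ (witness j=3)
  i=3: ✓ (witness j=3)
  i=4: ✓ (witness j=7)
  i=5: ✓ (witness j=7)
  i=6: ✓ (witness j=7)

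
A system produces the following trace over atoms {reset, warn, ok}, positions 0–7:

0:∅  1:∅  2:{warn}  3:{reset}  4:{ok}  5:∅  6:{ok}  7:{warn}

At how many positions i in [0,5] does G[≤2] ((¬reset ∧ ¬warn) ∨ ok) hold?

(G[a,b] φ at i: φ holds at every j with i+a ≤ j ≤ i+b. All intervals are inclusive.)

1

Evaluate at each i in [0,5]:
  i=0: ✗ (fails at j=2)
  i=1: ✗ (fails at j=2)
  i=2: ✗ (fails at j=2)
  i=3: ✗ (fails at j=3)
  i=4: ✓ (all of [4,6])
  i=5: ✗ (fails at j=7)
Positions where it holds: {4} → 1.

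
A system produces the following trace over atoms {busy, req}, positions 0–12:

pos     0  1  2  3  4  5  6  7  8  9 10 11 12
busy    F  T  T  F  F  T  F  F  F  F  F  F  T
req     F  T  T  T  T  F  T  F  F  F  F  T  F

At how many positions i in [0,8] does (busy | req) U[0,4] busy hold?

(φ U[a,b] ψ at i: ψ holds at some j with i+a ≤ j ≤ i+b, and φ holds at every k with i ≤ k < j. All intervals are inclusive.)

5

Evaluate at each i in [0,8]:
  i=0: ✗ (lhs fails at k=0 before rhs at j=1)
  i=1: ✓ (rhs at j=1)
  i=2: ✓ (rhs at j=2)
  i=3: ✓ (rhs at j=5; lhs holds on [3,4])
  i=4: ✓ (rhs at j=5; lhs holds on [4,4])
  i=5: ✓ (rhs at j=5)
  i=6: ✗ (no rhs in [6,10])
  i=7: ✗ (no rhs in [7,11])
  i=8: ✗ (lhs fails at k=8 before rhs at j=12)
Positions where it holds: {1, 2, 3, 4, 5} → 5.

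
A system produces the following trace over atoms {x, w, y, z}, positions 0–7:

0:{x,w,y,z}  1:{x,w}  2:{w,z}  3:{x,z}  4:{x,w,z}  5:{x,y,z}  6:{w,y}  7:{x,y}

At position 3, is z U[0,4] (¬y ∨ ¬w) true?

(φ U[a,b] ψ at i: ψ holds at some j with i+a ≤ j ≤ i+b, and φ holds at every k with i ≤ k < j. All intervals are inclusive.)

Holds

Need some j in [3,7] with (¬y ∨ ¬w), and z at every k in [3,j-1].
  j=3: (¬y ∨ ¬w) holds; no prefix to check → satisfied.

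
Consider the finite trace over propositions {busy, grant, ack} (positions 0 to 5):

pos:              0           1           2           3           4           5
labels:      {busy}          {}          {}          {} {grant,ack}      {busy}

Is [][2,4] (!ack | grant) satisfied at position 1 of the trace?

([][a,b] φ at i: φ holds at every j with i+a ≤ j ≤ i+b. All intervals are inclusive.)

Yes

Check (!ack | grant) at every j in [3,5]:
  j=3: true
  j=4: true
  j=5: true
All positions satisfy it → formula holds.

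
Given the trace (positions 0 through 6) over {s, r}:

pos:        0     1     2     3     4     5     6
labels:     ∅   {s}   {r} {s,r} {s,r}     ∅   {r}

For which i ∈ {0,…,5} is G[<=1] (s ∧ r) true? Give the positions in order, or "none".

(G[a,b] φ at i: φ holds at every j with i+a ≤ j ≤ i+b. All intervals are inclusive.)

Evaluate at each i in [0,5]:
  i=0: ✗ (fails at j=0)
  i=1: ✗ (fails at j=1)
  i=2: ✗ (fails at j=2)
  i=3: ✓ (all of [3,4])
  i=4: ✗ (fails at j=5)
  i=5: ✗ (fails at j=5)

3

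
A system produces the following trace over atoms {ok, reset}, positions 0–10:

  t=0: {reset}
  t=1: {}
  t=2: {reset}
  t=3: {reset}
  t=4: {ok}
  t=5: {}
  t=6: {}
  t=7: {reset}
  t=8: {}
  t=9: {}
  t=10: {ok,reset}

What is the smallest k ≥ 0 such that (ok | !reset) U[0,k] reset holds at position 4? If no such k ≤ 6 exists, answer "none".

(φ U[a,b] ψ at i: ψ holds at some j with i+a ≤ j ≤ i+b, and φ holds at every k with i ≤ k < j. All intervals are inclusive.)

Need earliest j ≥ 4 with reset, and (ok | !reset) at every k in [4,j-1].
  j=4: rhs fails.
  j=5: rhs fails.
  j=6: rhs fails.
  j=7: rhs holds; lhs holds on [4,6]. k = 3.

3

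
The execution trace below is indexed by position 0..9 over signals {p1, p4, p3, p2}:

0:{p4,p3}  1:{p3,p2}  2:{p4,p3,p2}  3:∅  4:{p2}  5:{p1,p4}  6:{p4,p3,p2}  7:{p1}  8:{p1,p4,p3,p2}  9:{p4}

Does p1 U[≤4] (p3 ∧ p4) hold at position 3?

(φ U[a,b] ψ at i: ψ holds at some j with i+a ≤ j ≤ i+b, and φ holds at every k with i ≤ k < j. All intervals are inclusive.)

False

Need some j in [3,7] with (p3 ∧ p4), and p1 at every k in [3,j-1].
  j=3: (p3 ∧ p4) false.
  j=4: (p3 ∧ p4) false.
  j=5: (p3 ∧ p4) false.
  j=6: (p3 ∧ p4) holds, but p1 fails at k=3 → not this j.
  j=7: (p3 ∧ p4) false.
No j in the window works → until fails.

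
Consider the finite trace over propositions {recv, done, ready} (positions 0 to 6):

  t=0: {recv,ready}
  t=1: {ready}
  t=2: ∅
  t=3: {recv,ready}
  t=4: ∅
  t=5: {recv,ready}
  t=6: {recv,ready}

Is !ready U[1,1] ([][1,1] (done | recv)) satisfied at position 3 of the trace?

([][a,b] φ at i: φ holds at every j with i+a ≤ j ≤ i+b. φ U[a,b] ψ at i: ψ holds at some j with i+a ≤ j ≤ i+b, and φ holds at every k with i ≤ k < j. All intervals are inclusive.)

No

Need some j in [4,4] with [][1,1] (done | recv), and !ready at every k in [3,j-1].
  j=4: [][1,1] (done | recv) holds, but !ready fails at k=3 → not this j.
No j in the window works → until fails.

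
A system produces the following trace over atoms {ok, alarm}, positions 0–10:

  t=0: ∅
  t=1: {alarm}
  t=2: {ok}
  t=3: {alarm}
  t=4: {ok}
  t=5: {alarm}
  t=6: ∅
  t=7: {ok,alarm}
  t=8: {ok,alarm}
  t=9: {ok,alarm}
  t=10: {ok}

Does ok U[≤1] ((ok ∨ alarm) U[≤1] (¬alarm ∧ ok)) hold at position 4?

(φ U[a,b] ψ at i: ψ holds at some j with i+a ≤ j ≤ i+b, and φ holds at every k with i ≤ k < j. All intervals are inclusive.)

Yes

Need some j in [4,5] with ((ok ∨ alarm) U[≤1] (¬alarm ∧ ok)), and ok at every k in [4,j-1].
  j=4: ((ok ∨ alarm) U[≤1] (¬alarm ∧ ok)) holds; no prefix to check → satisfied.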